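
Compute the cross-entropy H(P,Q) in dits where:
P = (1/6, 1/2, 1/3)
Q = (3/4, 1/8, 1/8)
0.7734 dits

Cross-entropy: H(P,Q) = -Σ p(x) log q(x)

Alternatively: H(P,Q) = H(P) + D_KL(P||Q)
H(P) = 0.4392 dits
D_KL(P||Q) = 0.3342 dits

H(P,Q) = 0.4392 + 0.3342 = 0.7734 dits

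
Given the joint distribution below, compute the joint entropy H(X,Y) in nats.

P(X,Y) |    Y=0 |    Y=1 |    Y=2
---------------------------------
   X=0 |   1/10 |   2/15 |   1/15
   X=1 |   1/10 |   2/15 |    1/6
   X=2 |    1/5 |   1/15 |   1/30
2.0928 nats

Joint entropy is H(X,Y) = -Σ_{x,y} p(x,y) log p(x,y).

Summing over all non-zero entries:
H(X,Y) = -[1/10·log_e(1/10) + 2/15·log_e(2/15) + 1/15·log_e(1/15) + 1/10·log_e(1/10) + 2/15·log_e(2/15) + 1/6·log_e(1/6) + 1/5·log_e(1/5) + 1/15·log_e(1/15) + 1/30·log_e(1/30)]
H(X,Y) = 2.0928 nats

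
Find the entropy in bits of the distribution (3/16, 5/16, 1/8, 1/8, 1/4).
2.2272 bits

Shannon entropy is H(X) = -Σ p(x) log p(x).

For P = (3/16, 5/16, 1/8, 1/8, 1/4):
H = -3/16 × log_2(3/16) -5/16 × log_2(5/16) -1/8 × log_2(1/8) -1/8 × log_2(1/8) -1/4 × log_2(1/4)
H = 2.2272 bits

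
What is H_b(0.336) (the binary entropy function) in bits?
0.9209 bits

The binary entropy function is:
H(p) = -p log(p) - (1-p) log(1-p)

H(0.336) = -0.336 × log_2(0.336) - 0.664 × log_2(0.664)
H(0.336) = 0.9209 bits

Note: Binary entropy is maximized at p=0.5 (H=1 bit) and minimized at p=0 or p=1 (H=0).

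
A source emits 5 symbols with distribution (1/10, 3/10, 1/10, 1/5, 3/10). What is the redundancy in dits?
0.0454 dits

Redundancy measures how far a source is from maximum entropy:
R = H_max - H(X)

Maximum entropy for 5 symbols: H_max = log_10(5) = 0.6990 dits
Actual entropy: H(X) = 0.6535 dits
Redundancy: R = 0.6990 - 0.6535 = 0.0454 dits

This redundancy represents potential for compression: the source could be compressed by 0.0454 dits per symbol.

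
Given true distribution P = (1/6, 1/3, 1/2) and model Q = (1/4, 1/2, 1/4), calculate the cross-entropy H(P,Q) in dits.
0.5017 dits

Cross-entropy: H(P,Q) = -Σ p(x) log q(x)

Alternatively: H(P,Q) = H(P) + D_KL(P||Q)
H(P) = 0.4392 dits
D_KL(P||Q) = 0.0625 dits

H(P,Q) = 0.4392 + 0.0625 = 0.5017 dits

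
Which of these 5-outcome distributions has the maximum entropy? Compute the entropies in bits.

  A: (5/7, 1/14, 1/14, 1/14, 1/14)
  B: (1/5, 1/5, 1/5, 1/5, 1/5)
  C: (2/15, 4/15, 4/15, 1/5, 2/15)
B

For a discrete distribution over n outcomes, entropy is maximized by the uniform distribution.

Computing entropies:
H(A) = 1.4345 bits
H(B) = 2.3219 bits
H(C) = 2.2566 bits

The uniform distribution (where all probabilities equal 1/5) achieves the maximum entropy of log_2(5) = 2.3219 bits.

Distribution B has the highest entropy.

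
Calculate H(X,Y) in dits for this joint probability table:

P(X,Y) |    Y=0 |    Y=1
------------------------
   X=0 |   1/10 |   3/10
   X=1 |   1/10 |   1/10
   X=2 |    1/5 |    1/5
0.7365 dits

Joint entropy is H(X,Y) = -Σ_{x,y} p(x,y) log p(x,y).

Summing over all non-zero entries:
H(X,Y) = -[1/10·log_10(1/10) + 3/10·log_10(3/10) + 1/10·log_10(1/10) + 1/10·log_10(1/10) + 1/5·log_10(1/5) + 1/5·log_10(1/5)]
H(X,Y) = 0.7365 dits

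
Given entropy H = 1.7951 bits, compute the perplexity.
3.4704

Perplexity is 2^H (or exp(H) for natural log).

H = 1.7951 bits
Perplexity = 2^1.7951 = 3.4704

Interpretation: The model's uncertainty is equivalent to choosing uniformly among 3.5 options.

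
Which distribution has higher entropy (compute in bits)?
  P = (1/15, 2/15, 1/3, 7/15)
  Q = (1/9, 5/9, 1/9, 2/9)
P

Computing entropies in bits:
H(P) = 1.6895
H(Q) = 1.6577

Distribution P has higher entropy.

Intuition: The distribution closer to uniform (more spread out) has higher entropy.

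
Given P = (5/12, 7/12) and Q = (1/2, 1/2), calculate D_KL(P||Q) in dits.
0.0061 dits

KL divergence: D_KL(P||Q) = Σ p(x) log(p(x)/q(x))

Computing term by term:
  x=0: 5/12 × log_10[(5/12)/(1/2)] = 5/12 × -0.0792 = -0.0330
  x=1: 7/12 × log_10[(7/12)/(1/2)] = 7/12 × 0.0669 = 0.0391

D_KL(P||Q) = 0.0061 dits

Note: KL divergence is always non-negative and equals 0 iff P = Q.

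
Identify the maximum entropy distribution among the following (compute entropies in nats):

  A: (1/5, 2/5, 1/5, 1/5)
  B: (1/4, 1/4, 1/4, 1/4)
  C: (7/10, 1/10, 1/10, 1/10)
B

For a discrete distribution over n outcomes, entropy is maximized by the uniform distribution.

Computing entropies:
H(A) = 1.3322 nats
H(B) = 1.3863 nats
H(C) = 0.9404 nats

The uniform distribution (where all probabilities equal 1/4) achieves the maximum entropy of log_e(4) = 1.3863 nats.

Distribution B has the highest entropy.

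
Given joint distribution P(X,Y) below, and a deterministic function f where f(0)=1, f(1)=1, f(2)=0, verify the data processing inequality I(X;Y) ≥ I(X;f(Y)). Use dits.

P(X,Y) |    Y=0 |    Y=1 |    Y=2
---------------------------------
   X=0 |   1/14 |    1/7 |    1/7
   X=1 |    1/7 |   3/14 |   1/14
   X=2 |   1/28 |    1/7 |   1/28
I(X;Y) = 0.0189, I(X;f(Y)) = 0.0140, inequality holds: 0.0189 ≥ 0.0140

Data Processing Inequality: For any Markov chain X → Y → Z, we have I(X;Y) ≥ I(X;Z).

Here Z = f(Y) is a deterministic function of Y, forming X → Y → Z.

Original I(X;Y) = 0.0189 dits

After applying f:
P(X,Z) where Z=f(Y):
- P(X,Z=0) = P(X,Y=2)
- P(X,Z=1) = P(X,Y=0) + P(X,Y=1)

I(X;Z) = I(X;f(Y)) = 0.0140 dits

Verification: 0.0189 ≥ 0.0140 ✓

Information cannot be created by processing; the function f can only lose information about X.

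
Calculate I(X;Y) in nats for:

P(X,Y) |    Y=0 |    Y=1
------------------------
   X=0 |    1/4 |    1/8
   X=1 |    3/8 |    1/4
0.0022 nats

Mutual information: I(X;Y) = H(X) + H(Y) - H(X,Y)

Marginals:
P(X) = (3/8, 5/8), H(X) = 0.6616 nats
P(Y) = (5/8, 3/8), H(Y) = 0.6616 nats

Joint entropy: H(X,Y) = 1.3209 nats

I(X;Y) = 0.6616 + 0.6616 - 1.3209 = 0.0022 nats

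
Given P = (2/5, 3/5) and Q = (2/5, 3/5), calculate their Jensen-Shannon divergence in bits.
0.0000 bits

Jensen-Shannon divergence is:
JSD(P||Q) = 0.5 × D_KL(P||M) + 0.5 × D_KL(Q||M)
where M = 0.5 × (P + Q) is the mixture distribution.

M = 0.5 × (2/5, 3/5) + 0.5 × (2/5, 3/5) = (2/5, 3/5)

D_KL(P||M) = 0.0000 bits
D_KL(Q||M) = 0.0000 bits

JSD(P||Q) = 0.5 × 0.0000 + 0.5 × 0.0000 = 0.0000 bits

Unlike KL divergence, JSD is symmetric and bounded: 0 ≤ JSD ≤ log(2).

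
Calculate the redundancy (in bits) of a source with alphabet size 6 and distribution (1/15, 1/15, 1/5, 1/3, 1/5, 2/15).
0.2194 bits

Redundancy measures how far a source is from maximum entropy:
R = H_max - H(X)

Maximum entropy for 6 symbols: H_max = log_2(6) = 2.5850 bits
Actual entropy: H(X) = 2.3656 bits
Redundancy: R = 2.5850 - 2.3656 = 0.2194 bits

This redundancy represents potential for compression: the source could be compressed by 0.2194 bits per symbol.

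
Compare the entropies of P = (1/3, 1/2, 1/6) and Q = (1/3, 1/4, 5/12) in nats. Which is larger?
Q

Computing entropies in nats:
H(P) = 1.0114
H(Q) = 1.0776

Distribution Q has higher entropy.

Intuition: The distribution closer to uniform (more spread out) has higher entropy.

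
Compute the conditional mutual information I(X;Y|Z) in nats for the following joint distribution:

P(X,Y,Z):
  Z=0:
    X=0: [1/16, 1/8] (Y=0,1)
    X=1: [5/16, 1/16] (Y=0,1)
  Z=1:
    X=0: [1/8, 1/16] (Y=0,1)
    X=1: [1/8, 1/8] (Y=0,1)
0.0759 nats

Conditional mutual information: I(X;Y|Z) = H(X|Z) + H(Y|Z) - H(X,Y|Z)

H(Z) = 0.6853
H(X,Z) = 1.3421 → H(X|Z) = 0.6568
H(Y,Z) = 1.3421 → H(Y|Z) = 0.6568
H(X,Y,Z) = 1.9231 → H(X,Y|Z) = 1.2378

I(X;Y|Z) = 0.6568 + 0.6568 - 1.2378 = 0.0759 nats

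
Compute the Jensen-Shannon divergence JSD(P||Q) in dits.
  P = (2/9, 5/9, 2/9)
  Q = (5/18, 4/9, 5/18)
0.0027 dits

Jensen-Shannon divergence is:
JSD(P||Q) = 0.5 × D_KL(P||M) + 0.5 × D_KL(Q||M)
where M = 0.5 × (P + Q) is the mixture distribution.

M = 0.5 × (2/9, 5/9, 2/9) + 0.5 × (5/18, 4/9, 5/18) = (1/4, 1/2, 1/4)

D_KL(P||M) = 0.0027 dits
D_KL(Q||M) = 0.0027 dits

JSD(P||Q) = 0.5 × 0.0027 + 0.5 × 0.0027 = 0.0027 dits

Unlike KL divergence, JSD is symmetric and bounded: 0 ≤ JSD ≤ log(2).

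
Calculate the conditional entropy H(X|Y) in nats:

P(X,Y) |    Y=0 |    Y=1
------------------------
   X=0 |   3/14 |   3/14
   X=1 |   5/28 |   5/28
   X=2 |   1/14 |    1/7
1.0514 nats

Using the chain rule: H(X|Y) = H(X,Y) - H(Y)

First, compute H(X,Y) = 1.7420 nats

Marginal P(Y) = (13/28, 15/28)
H(Y) = 0.6906 nats

H(X|Y) = H(X,Y) - H(Y) = 1.7420 - 0.6906 = 1.0514 nats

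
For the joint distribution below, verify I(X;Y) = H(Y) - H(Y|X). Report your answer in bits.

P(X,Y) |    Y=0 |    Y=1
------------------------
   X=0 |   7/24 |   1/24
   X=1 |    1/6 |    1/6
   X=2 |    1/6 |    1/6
I(X;Y) = 0.1066 bits

Mutual information has multiple equivalent forms:
- I(X;Y) = H(X) - H(X|Y)
- I(X;Y) = H(Y) - H(Y|X)
- I(X;Y) = H(X) + H(Y) - H(X,Y)

Computing all quantities:
H(X) = 1.5850, H(Y) = 0.9544, H(X,Y) = 2.4328
H(X|Y) = 1.4784, H(Y|X) = 0.8479

Verification:
H(X) - H(X|Y) = 1.5850 - 1.4784 = 0.1066
H(Y) - H(Y|X) = 0.9544 - 0.8479 = 0.1066
H(X) + H(Y) - H(X,Y) = 1.5850 + 0.9544 - 2.4328 = 0.1066

All forms give I(X;Y) = 0.1066 bits. ✓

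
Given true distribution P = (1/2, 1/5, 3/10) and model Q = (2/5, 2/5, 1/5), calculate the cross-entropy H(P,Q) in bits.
1.6219 bits

Cross-entropy: H(P,Q) = -Σ p(x) log q(x)

Alternatively: H(P,Q) = H(P) + D_KL(P||Q)
H(P) = 1.4855 bits
D_KL(P||Q) = 0.1365 bits

H(P,Q) = 1.4855 + 0.1365 = 1.6219 bits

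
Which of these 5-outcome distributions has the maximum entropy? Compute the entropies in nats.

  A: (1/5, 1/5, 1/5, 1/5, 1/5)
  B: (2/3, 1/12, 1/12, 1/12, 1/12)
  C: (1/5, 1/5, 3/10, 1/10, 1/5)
A

For a discrete distribution over n outcomes, entropy is maximized by the uniform distribution.

Computing entropies:
H(A) = 1.6094 nats
H(B) = 1.0986 nats
H(C) = 1.5571 nats

The uniform distribution (where all probabilities equal 1/5) achieves the maximum entropy of log_e(5) = 1.6094 nats.

Distribution A has the highest entropy.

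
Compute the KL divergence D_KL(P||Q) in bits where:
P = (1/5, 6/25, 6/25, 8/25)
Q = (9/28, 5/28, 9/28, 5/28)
0.1336 bits

KL divergence: D_KL(P||Q) = Σ p(x) log(p(x)/q(x))

Computing term by term:
  x=0: 1/5 × log_2[(1/5)/(9/28)] = 1/5 × -0.6845 = -0.1369
  x=1: 6/25 × log_2[(6/25)/(5/28)] = 6/25 × 0.4265 = 0.1024
  x=2: 6/25 × log_2[(6/25)/(9/28)] = 6/25 × -0.4215 = -0.1012
  x=3: 8/25 × log_2[(8/25)/(5/28)] = 8/25 × 0.8416 = 0.2693

D_KL(P||Q) = 0.1336 bits

Note: KL divergence is always non-negative and equals 0 iff P = Q.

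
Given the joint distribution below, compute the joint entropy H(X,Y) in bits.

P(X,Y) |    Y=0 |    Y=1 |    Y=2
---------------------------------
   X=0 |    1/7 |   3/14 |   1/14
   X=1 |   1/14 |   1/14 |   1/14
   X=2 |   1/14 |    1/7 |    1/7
3.0391 bits

Joint entropy is H(X,Y) = -Σ_{x,y} p(x,y) log p(x,y).

Summing over all non-zero entries:
H(X,Y) = -[1/7·log_2(1/7) + 3/14·log_2(3/14) + 1/14·log_2(1/14) + 1/14·log_2(1/14) + 1/14·log_2(1/14) + 1/14·log_2(1/14) + 1/14·log_2(1/14) + 1/7·log_2(1/7) + 1/7·log_2(1/7)]
H(X,Y) = 3.0391 bits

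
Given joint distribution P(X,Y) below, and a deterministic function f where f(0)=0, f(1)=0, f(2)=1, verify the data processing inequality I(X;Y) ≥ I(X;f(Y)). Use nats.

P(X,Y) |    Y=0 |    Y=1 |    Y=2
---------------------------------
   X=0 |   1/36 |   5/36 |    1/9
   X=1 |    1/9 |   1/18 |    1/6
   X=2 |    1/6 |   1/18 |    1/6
I(X;Y) = 0.0795, I(X;f(Y)) = 0.0034, inequality holds: 0.0795 ≥ 0.0034

Data Processing Inequality: For any Markov chain X → Y → Z, we have I(X;Y) ≥ I(X;Z).

Here Z = f(Y) is a deterministic function of Y, forming X → Y → Z.

Original I(X;Y) = 0.0795 nats

After applying f:
P(X,Z) where Z=f(Y):
- P(X,Z=0) = P(X,Y=0) + P(X,Y=1)
- P(X,Z=1) = P(X,Y=2)

I(X;Z) = I(X;f(Y)) = 0.0034 nats

Verification: 0.0795 ≥ 0.0034 ✓

Information cannot be created by processing; the function f can only lose information about X.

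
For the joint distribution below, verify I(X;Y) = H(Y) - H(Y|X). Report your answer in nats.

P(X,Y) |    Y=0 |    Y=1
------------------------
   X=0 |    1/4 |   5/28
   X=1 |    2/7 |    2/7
I(X;Y) = 0.0034 nats

Mutual information has multiple equivalent forms:
- I(X;Y) = H(X) - H(X|Y)
- I(X;Y) = H(Y) - H(Y|X)
- I(X;Y) = H(X) + H(Y) - H(X,Y)

Computing all quantities:
H(X) = 0.6829, H(Y) = 0.6906, H(X,Y) = 1.3701
H(X|Y) = 0.6795, H(Y|X) = 0.6872

Verification:
H(X) - H(X|Y) = 0.6829 - 0.6795 = 0.0034
H(Y) - H(Y|X) = 0.6906 - 0.6872 = 0.0034
H(X) + H(Y) - H(X,Y) = 0.6829 + 0.6906 - 1.3701 = 0.0034

All forms give I(X;Y) = 0.0034 nats. ✓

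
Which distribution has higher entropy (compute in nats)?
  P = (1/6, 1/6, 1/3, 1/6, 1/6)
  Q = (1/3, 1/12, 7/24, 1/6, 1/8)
P

Computing entropies in nats:
H(P) = 1.5607
H(Q) = 1.4912

Distribution P has higher entropy.

Intuition: The distribution closer to uniform (more spread out) has higher entropy.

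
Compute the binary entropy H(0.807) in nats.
0.4905 nats

The binary entropy function is:
H(p) = -p log(p) - (1-p) log(1-p)

H(0.807) = -0.807 × log_e(0.807) - 0.193 × log_e(0.193)
H(0.807) = 0.4905 nats

Note: Binary entropy is maximized at p=0.5 (H=1 bit) and minimized at p=0 or p=1 (H=0).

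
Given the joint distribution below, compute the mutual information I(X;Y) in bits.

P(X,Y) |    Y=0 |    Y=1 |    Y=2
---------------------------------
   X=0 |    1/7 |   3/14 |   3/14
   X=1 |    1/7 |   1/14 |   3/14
0.0391 bits

Mutual information: I(X;Y) = H(X) + H(Y) - H(X,Y)

Marginals:
P(X) = (4/7, 3/7), H(X) = 0.9852 bits
P(Y) = (2/7, 2/7, 3/7), H(Y) = 1.5567 bits

Joint entropy: H(X,Y) = 2.5027 bits

I(X;Y) = 0.9852 + 1.5567 - 2.5027 = 0.0391 bits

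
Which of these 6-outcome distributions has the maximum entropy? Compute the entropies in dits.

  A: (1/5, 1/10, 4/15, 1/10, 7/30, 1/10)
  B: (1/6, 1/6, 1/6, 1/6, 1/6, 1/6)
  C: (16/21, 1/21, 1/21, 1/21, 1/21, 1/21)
B

For a discrete distribution over n outcomes, entropy is maximized by the uniform distribution.

Computing entropies:
H(A) = 0.7403 dits
H(B) = 0.7782 dits
H(C) = 0.4048 dits

The uniform distribution (where all probabilities equal 1/6) achieves the maximum entropy of log_10(6) = 0.7782 dits.

Distribution B has the highest entropy.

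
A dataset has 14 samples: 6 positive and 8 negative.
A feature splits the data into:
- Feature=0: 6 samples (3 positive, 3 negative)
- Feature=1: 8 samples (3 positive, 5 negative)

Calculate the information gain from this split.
0.0113 bits

Information Gain = H(Y) - H(Y|Feature)

Before split:
P(positive) = 6/14 = 0.4286
H(Y) = 0.9852 bits

After split:
Feature=0: H = 1.0000 bits (weight = 6/14)
Feature=1: H = 0.9544 bits (weight = 8/14)
H(Y|Feature) = (6/14)×1.0000 + (8/14)×0.9544 = 0.9740 bits

Information Gain = 0.9852 - 0.9740 = 0.0113 bits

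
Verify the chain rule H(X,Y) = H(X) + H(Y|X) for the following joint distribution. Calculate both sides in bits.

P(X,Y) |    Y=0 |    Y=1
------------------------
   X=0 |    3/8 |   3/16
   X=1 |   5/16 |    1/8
H(X,Y) = 1.8829, H(X) = 0.9887, H(Y|X) = 0.8942 (all in bits)

Chain rule: H(X,Y) = H(X) + H(Y|X)

Left side — joint entropy directly:
H(X,Y) = -Σ p(x,y) log p(x,y) = 1.8829 bits

Right side — compute H(Y|X) from the conditional distributions:
P(X) = (9/16, 7/16), so H(X) = 0.9887 bits
H(Y|X) = Σ_x P(X=x) · H(Y|X=x):
  P(Y|X=0) = (2/3, 1/3), H(Y|X=0) = 0.9183, weight P(X=0) = 9/16
  P(Y|X=1) = (5/7, 2/7), H(Y|X=1) = 0.8631, weight P(X=1) = 7/16
H(Y|X) = 0.8942 bits

H(X) + H(Y|X) = 0.9887 + 0.8942 = 1.8829 bits

Both sides equal 1.8829 bits. ✓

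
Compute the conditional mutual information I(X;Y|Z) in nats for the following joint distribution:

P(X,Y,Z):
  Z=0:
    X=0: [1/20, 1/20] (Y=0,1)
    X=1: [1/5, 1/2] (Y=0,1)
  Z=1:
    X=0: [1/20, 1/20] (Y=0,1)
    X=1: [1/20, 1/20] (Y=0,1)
0.0088 nats

Conditional mutual information: I(X;Y|Z) = H(X|Z) + H(Y|Z) - H(X,Y|Z)

H(Z) = 0.5004
H(X,Z) = 0.9404 → H(X|Z) = 0.4400
H(Y,Z) = 1.1359 → H(Y|Z) = 0.6355
H(X,Y,Z) = 1.5672 → H(X,Y|Z) = 1.0668

I(X;Y|Z) = 0.4400 + 0.6355 - 1.0668 = 0.0088 nats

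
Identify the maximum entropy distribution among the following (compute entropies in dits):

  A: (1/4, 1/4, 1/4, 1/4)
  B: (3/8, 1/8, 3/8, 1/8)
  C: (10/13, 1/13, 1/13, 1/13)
A

For a discrete distribution over n outcomes, entropy is maximized by the uniform distribution.

Computing entropies:
H(A) = 0.6021 dits
H(B) = 0.5452 dits
H(C) = 0.3447 dits

The uniform distribution (where all probabilities equal 1/4) achieves the maximum entropy of log_10(4) = 0.6021 dits.

Distribution A has the highest entropy.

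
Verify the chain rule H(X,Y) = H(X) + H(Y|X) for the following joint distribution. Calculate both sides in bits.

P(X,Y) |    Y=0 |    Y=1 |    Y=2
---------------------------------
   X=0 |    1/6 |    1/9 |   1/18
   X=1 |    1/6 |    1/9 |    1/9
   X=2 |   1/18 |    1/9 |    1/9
H(X,Y) = 3.0860, H(X) = 1.5715, H(Y|X) = 1.5145 (all in bits)

Chain rule: H(X,Y) = H(X) + H(Y|X)

Left side — joint entropy directly:
H(X,Y) = -Σ p(x,y) log p(x,y) = 3.0860 bits

Right side — compute H(Y|X) from the conditional distributions:
P(X) = (1/3, 7/18, 5/18), so H(X) = 1.5715 bits
H(Y|X) = Σ_x P(X=x) · H(Y|X=x):
  P(Y|X=0) = (1/2, 1/3, 1/6), H(Y|X=0) = 1.4591, weight P(X=0) = 1/3
  P(Y|X=1) = (3/7, 2/7, 2/7), H(Y|X=1) = 1.5567, weight P(X=1) = 7/18
  P(Y|X=2) = (1/5, 2/5, 2/5), H(Y|X=2) = 1.5219, weight P(X=2) = 5/18
H(Y|X) = 1.5145 bits

H(X) + H(Y|X) = 1.5715 + 1.5145 = 3.0860 bits

Both sides equal 3.0860 bits. ✓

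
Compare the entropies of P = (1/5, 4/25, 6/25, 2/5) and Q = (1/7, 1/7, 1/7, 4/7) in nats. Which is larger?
P

Computing entropies in nats:
H(P) = 1.3241
H(Q) = 1.1537

Distribution P has higher entropy.

Intuition: The distribution closer to uniform (more spread out) has higher entropy.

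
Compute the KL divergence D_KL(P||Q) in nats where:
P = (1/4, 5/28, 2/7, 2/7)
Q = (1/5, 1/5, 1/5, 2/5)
0.0413 nats

KL divergence: D_KL(P||Q) = Σ p(x) log(p(x)/q(x))

Computing term by term:
  x=0: 1/4 × log_e[(1/4)/(1/5)] = 1/4 × 0.2231 = 0.0558
  x=1: 5/28 × log_e[(5/28)/(1/5)] = 5/28 × -0.1133 = -0.0202
  x=2: 2/7 × log_e[(2/7)/(1/5)] = 2/7 × 0.3567 = 0.1019
  x=3: 2/7 × log_e[(2/7)/(2/5)] = 2/7 × -0.3365 = -0.0961

D_KL(P||Q) = 0.0413 nats

Note: KL divergence is always non-negative and equals 0 iff P = Q.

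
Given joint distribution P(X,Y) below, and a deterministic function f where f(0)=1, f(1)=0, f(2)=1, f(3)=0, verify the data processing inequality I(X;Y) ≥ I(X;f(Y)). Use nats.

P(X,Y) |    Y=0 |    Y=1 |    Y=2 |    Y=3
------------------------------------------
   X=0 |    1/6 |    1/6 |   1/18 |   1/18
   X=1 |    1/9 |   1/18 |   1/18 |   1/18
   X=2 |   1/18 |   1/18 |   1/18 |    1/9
I(X;Y) = 0.0568, I(X;f(Y)) = 0.0112, inequality holds: 0.0568 ≥ 0.0112

Data Processing Inequality: For any Markov chain X → Y → Z, we have I(X;Y) ≥ I(X;Z).

Here Z = f(Y) is a deterministic function of Y, forming X → Y → Z.

Original I(X;Y) = 0.0568 nats

After applying f:
P(X,Z) where Z=f(Y):
- P(X,Z=0) = P(X,Y=1) + P(X,Y=3)
- P(X,Z=1) = P(X,Y=0) + P(X,Y=2)

I(X;Z) = I(X;f(Y)) = 0.0112 nats

Verification: 0.0568 ≥ 0.0112 ✓

Information cannot be created by processing; the function f can only lose information about X.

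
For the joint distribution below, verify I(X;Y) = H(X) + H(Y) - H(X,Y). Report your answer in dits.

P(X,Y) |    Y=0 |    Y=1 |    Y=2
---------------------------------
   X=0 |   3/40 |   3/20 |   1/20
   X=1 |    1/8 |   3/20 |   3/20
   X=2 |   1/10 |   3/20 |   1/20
I(X;Y) = 0.0107 dits

Mutual information has multiple equivalent forms:
- I(X;Y) = H(X) - H(X|Y)
- I(X;Y) = H(Y) - H(Y|X)
- I(X;Y) = H(X) + H(Y) - H(X,Y)

Computing all quantities:
H(X) = 0.4690, H(Y) = 0.4634, H(X,Y) = 0.9217
H(X|Y) = 0.4583, H(Y|X) = 0.4527

Verification:
H(X) - H(X|Y) = 0.4690 - 0.4583 = 0.0107
H(Y) - H(Y|X) = 0.4634 - 0.4527 = 0.0107
H(X) + H(Y) - H(X,Y) = 0.4690 + 0.4634 - 0.9217 = 0.0107

All forms give I(X;Y) = 0.0107 dits. ✓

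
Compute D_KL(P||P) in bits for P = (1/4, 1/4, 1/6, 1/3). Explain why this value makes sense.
0.0000 bits

KL divergence satisfies the Gibbs inequality: D_KL(P||Q) ≥ 0 for all distributions P, Q.

D_KL(P||Q) = Σ p(x) log(p(x)/q(x))
Each term is p(x) × log_2(p(x)/p(x)) = p(x) × log_2(1) = 0, so the sum is 0.
D_KL(P||Q) = 0.0000 bits

When P = Q, the KL divergence is exactly 0, as there is no 'divergence' between identical distributions.

This non-negativity is a fundamental property: relative entropy cannot be negative because it measures how different Q is from P.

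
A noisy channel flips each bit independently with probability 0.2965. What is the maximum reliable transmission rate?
0.1230 bits

For a binary symmetric channel (BSC) with error probability p:
Capacity C = 1 - H(p) bits per symbol

where H(p) = -p log₂(p) - (1-p) log₂(1-p) is the binary entropy function.

H(0.2965) = 0.8770 bits
C = 1 - 0.8770 = 0.1230 bits per symbol

This means we can reliably transmit up to 0.1230 bits of information per channel use.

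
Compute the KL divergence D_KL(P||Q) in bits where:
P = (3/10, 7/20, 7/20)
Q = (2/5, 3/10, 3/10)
0.0312 bits

KL divergence: D_KL(P||Q) = Σ p(x) log(p(x)/q(x))

Computing term by term:
  x=0: 3/10 × log_2[(3/10)/(2/5)] = 3/10 × -0.4150 = -0.1245
  x=1: 7/20 × log_2[(7/20)/(3/10)] = 7/20 × 0.2224 = 0.0778
  x=2: 7/20 × log_2[(7/20)/(3/10)] = 7/20 × 0.2224 = 0.0778

D_KL(P||Q) = 0.0312 bits

Note: KL divergence is always non-negative and equals 0 iff P = Q.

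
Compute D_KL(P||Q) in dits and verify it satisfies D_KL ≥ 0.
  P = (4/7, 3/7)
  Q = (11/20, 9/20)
0.0004 dits

KL divergence satisfies the Gibbs inequality: D_KL(P||Q) ≥ 0 for all distributions P, Q.

D_KL(P||Q) = Σ p(x) log(p(x)/q(x))
Term by term:
  x=0: 4/7 × log_10[(4/7)/(11/20)] = 0.0095
  x=1: 3/7 × log_10[(3/7)/(9/20)] = -0.0091
D_KL(P||Q) = 0.0004 dits

D_KL(P||Q) = 0.0004 ≥ 0 ✓

This non-negativity is a fundamental property: relative entropy cannot be negative because it measures how different Q is from P.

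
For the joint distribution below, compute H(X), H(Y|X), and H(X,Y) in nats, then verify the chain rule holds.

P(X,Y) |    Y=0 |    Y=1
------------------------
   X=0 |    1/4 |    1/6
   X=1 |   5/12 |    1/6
H(X,Y) = 1.3086, H(X) = 0.6792, H(Y|X) = 0.6294 (all in nats)

Chain rule: H(X,Y) = H(X) + H(Y|X)

Left side — joint entropy directly:
H(X,Y) = -Σ p(x,y) log p(x,y) = 1.3086 nats

Right side — compute H(Y|X) from the conditional distributions:
P(X) = (5/12, 7/12), so H(X) = 0.6792 nats
H(Y|X) = Σ_x P(X=x) · H(Y|X=x):
  P(Y|X=0) = (3/5, 2/5), H(Y|X=0) = 0.6730, weight P(X=0) = 5/12
  P(Y|X=1) = (5/7, 2/7), H(Y|X=1) = 0.5983, weight P(X=1) = 7/12
H(Y|X) = 0.6294 nats

H(X) + H(Y|X) = 0.6792 + 0.6294 = 1.3086 nats

Both sides equal 1.3086 nats. ✓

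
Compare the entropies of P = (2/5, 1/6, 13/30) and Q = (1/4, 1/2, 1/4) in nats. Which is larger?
Q

Computing entropies in nats:
H(P) = 1.0275
H(Q) = 1.0397

Distribution Q has higher entropy.

Intuition: The distribution closer to uniform (more spread out) has higher entropy.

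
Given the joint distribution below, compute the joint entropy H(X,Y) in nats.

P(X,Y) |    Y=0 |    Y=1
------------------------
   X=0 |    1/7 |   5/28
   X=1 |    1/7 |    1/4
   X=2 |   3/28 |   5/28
1.7571 nats

Joint entropy is H(X,Y) = -Σ_{x,y} p(x,y) log p(x,y).

Summing over all non-zero entries:
H(X,Y) = -[1/7·log_e(1/7) + 5/28·log_e(5/28) + 1/7·log_e(1/7) + 1/4·log_e(1/4) + 3/28·log_e(3/28) + 5/28·log_e(5/28)]
H(X,Y) = 1.7571 nats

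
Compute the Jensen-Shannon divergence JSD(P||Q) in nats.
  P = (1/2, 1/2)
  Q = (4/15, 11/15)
0.0291 nats

Jensen-Shannon divergence is:
JSD(P||Q) = 0.5 × D_KL(P||M) + 0.5 × D_KL(Q||M)
where M = 0.5 × (P + Q) is the mixture distribution.

M = 0.5 × (1/2, 1/2) + 0.5 × (4/15, 11/15) = (0.383333, 0.616667)

D_KL(P||M) = 0.0280 nats
D_KL(Q||M) = 0.0303 nats

JSD(P||Q) = 0.5 × 0.0280 + 0.5 × 0.0303 = 0.0291 nats

Unlike KL divergence, JSD is symmetric and bounded: 0 ≤ JSD ≤ log(2).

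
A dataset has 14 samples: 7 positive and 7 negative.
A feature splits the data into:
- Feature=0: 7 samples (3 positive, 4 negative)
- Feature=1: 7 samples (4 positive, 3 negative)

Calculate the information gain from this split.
0.0148 bits

Information Gain = H(Y) - H(Y|Feature)

Before split:
P(positive) = 7/14 = 0.5000
H(Y) = 1.0000 bits

After split:
Feature=0: H = 0.9852 bits (weight = 7/14)
Feature=1: H = 0.9852 bits (weight = 7/14)
H(Y|Feature) = (7/14)×0.9852 + (7/14)×0.9852 = 0.9852 bits

Information Gain = 1.0000 - 0.9852 = 0.0148 bits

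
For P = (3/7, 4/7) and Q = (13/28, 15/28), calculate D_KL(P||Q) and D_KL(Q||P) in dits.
D_KL(P||Q) = 0.0011, D_KL(Q||P) = 0.0011

KL divergence is not symmetric: D_KL(P||Q) ≠ D_KL(Q||P) in general.

D_KL(P||Q) = 0.0011 dits
D_KL(Q||P) = 0.0011 dits

In this case they happen to be equal (to 4 decimal places).

This asymmetry is why KL divergence is not a true distance metric.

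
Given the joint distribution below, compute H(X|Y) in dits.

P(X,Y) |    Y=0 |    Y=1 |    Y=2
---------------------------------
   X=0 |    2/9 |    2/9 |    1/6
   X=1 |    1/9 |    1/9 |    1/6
0.2846 dits

Using the chain rule: H(X|Y) = H(X,Y) - H(Y)

First, compute H(X,Y) = 0.7618 dits

Marginal P(Y) = (1/3, 1/3, 1/3)
H(Y) = 0.4771 dits

H(X|Y) = H(X,Y) - H(Y) = 0.7618 - 0.4771 = 0.2846 dits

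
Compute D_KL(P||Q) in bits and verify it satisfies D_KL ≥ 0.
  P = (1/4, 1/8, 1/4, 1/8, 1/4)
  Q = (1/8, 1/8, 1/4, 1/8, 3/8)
0.1038 bits

KL divergence satisfies the Gibbs inequality: D_KL(P||Q) ≥ 0 for all distributions P, Q.

D_KL(P||Q) = Σ p(x) log(p(x)/q(x))
Term by term:
  x=0: 1/4 × log_2[(1/4)/(1/8)] = 0.2500
  x=1: 1/8 × log_2[(1/8)/(1/8)] = 0.0000
  x=2: 1/4 × log_2[(1/4)/(1/4)] = 0.0000
  x=3: 1/8 × log_2[(1/8)/(1/8)] = 0.0000
  x=4: 1/4 × log_2[(1/4)/(3/8)] = -0.1462
D_KL(P||Q) = 0.1038 bits

D_KL(P||Q) = 0.1038 ≥ 0 ✓

This non-negativity is a fundamental property: relative entropy cannot be negative because it measures how different Q is from P.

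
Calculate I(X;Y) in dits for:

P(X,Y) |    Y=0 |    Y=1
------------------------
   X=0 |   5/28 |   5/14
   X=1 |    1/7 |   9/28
0.0002 dits

Mutual information: I(X;Y) = H(X) + H(Y) - H(X,Y)

Marginals:
P(X) = (15/28, 13/28), H(X) = 0.2999 dits
P(Y) = (9/28, 19/28), H(Y) = 0.2727 dits

Joint entropy: H(X,Y) = 0.5725 dits

I(X;Y) = 0.2999 + 0.2727 - 0.5725 = 0.0002 dits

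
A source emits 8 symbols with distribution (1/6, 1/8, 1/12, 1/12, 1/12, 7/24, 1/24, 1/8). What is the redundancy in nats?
0.1479 nats

Redundancy measures how far a source is from maximum entropy:
R = H_max - H(X)

Maximum entropy for 8 symbols: H_max = log_e(8) = 2.0794 nats
Actual entropy: H(X) = 1.9315 nats
Redundancy: R = 2.0794 - 1.9315 = 0.1479 nats

This redundancy represents potential for compression: the source could be compressed by 0.1479 nats per symbol.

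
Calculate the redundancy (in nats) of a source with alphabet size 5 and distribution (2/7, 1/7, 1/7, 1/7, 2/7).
0.0596 nats

Redundancy measures how far a source is from maximum entropy:
R = H_max - H(X)

Maximum entropy for 5 symbols: H_max = log_e(5) = 1.6094 nats
Actual entropy: H(X) = 1.5498 nats
Redundancy: R = 1.6094 - 1.5498 = 0.0596 nats

This redundancy represents potential for compression: the source could be compressed by 0.0596 nats per symbol.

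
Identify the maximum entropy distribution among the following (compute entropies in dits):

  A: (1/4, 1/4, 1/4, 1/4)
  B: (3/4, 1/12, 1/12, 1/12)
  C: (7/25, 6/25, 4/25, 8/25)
A

For a discrete distribution over n outcomes, entropy is maximized by the uniform distribution.

Computing entropies:
H(A) = 0.6021 dits
H(B) = 0.3635 dits
H(C) = 0.5892 dits

The uniform distribution (where all probabilities equal 1/4) achieves the maximum entropy of log_10(4) = 0.6021 dits.

Distribution A has the highest entropy.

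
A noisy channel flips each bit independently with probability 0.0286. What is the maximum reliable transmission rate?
0.8127 bits

For a binary symmetric channel (BSC) with error probability p:
Capacity C = 1 - H(p) bits per symbol

where H(p) = -p log₂(p) - (1-p) log₂(1-p) is the binary entropy function.

H(0.0286) = 0.1873 bits
C = 1 - 0.1873 = 0.8127 bits per symbol

This means we can reliably transmit up to 0.8127 bits of information per channel use.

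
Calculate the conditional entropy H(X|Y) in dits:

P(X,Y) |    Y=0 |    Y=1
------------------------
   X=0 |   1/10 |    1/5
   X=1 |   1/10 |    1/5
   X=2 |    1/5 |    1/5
0.4669 dits

Using the chain rule: H(X|Y) = H(X,Y) - H(Y)

First, compute H(X,Y) = 0.7592 dits

Marginal P(Y) = (2/5, 3/5)
H(Y) = 0.2923 dits

H(X|Y) = H(X,Y) - H(Y) = 0.7592 - 0.2923 = 0.4669 dits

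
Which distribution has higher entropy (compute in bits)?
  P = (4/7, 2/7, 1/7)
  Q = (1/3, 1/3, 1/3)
Q

Computing entropies in bits:
H(P) = 1.3788
H(Q) = 1.5850

Distribution Q has higher entropy.

Intuition: The distribution closer to uniform (more spread out) has higher entropy.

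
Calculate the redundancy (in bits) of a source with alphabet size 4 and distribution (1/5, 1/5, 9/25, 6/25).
0.0465 bits

Redundancy measures how far a source is from maximum entropy:
R = H_max - H(X)

Maximum entropy for 4 symbols: H_max = log_2(4) = 2.0000 bits
Actual entropy: H(X) = 1.9535 bits
Redundancy: R = 2.0000 - 1.9535 = 0.0465 bits

This redundancy represents potential for compression: the source could be compressed by 0.0465 bits per symbol.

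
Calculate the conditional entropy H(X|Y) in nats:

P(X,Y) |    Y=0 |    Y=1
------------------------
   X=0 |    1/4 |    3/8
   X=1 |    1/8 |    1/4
0.6593 nats

Using the chain rule: H(X|Y) = H(X,Y) - H(Y)

First, compute H(X,Y) = 1.3209 nats

Marginal P(Y) = (3/8, 5/8)
H(Y) = 0.6616 nats

H(X|Y) = H(X,Y) - H(Y) = 1.3209 - 0.6616 = 0.6593 nats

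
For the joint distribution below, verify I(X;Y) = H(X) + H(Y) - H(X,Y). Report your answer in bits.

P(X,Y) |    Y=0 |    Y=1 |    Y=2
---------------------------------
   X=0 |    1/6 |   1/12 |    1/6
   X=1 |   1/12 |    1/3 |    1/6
I(X;Y) = 0.1162 bits

Mutual information has multiple equivalent forms:
- I(X;Y) = H(X) - H(X|Y)
- I(X;Y) = H(Y) - H(Y|X)
- I(X;Y) = H(X) + H(Y) - H(X,Y)

Computing all quantities:
H(X) = 0.9799, H(Y) = 1.5546, H(X,Y) = 2.4183
H(X|Y) = 0.8637, H(Y|X) = 1.4384

Verification:
H(X) - H(X|Y) = 0.9799 - 0.8637 = 0.1162
H(Y) - H(Y|X) = 1.5546 - 1.4384 = 0.1162
H(X) + H(Y) - H(X,Y) = 0.9799 + 1.5546 - 2.4183 = 0.1162

All forms give I(X;Y) = 0.1162 bits. ✓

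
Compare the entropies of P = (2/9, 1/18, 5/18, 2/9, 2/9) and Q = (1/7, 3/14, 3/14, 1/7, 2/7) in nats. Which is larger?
Q

Computing entropies in nats:
H(P) = 1.5191
H(Q) = 1.5741

Distribution Q has higher entropy.

Intuition: The distribution closer to uniform (more spread out) has higher entropy.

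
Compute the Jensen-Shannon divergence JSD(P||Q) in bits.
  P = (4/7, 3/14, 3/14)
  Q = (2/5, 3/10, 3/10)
0.0213 bits

Jensen-Shannon divergence is:
JSD(P||Q) = 0.5 × D_KL(P||M) + 0.5 × D_KL(Q||M)
where M = 0.5 × (P + Q) is the mixture distribution.

M = 0.5 × (4/7, 3/14, 3/14) + 0.5 × (2/5, 3/10, 3/10) = (17/35, 9/35, 9/35)

D_KL(P||M) = 0.0213 bits
D_KL(Q||M) = 0.0214 bits

JSD(P||Q) = 0.5 × 0.0213 + 0.5 × 0.0214 = 0.0213 bits

Unlike KL divergence, JSD is symmetric and bounded: 0 ≤ JSD ≤ log(2).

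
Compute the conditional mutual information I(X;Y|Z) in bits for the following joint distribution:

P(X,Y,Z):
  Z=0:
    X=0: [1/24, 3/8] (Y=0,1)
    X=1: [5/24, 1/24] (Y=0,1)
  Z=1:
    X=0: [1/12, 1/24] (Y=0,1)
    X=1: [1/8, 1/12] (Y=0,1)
0.2794 bits

Conditional mutual information: I(X;Y|Z) = H(X|Z) + H(Y|Z) - H(X,Y|Z)

H(Z) = 0.9183
H(X,Z) = 1.8727 → H(X|Z) = 0.9544
H(Y,Z) = 1.8727 → H(Y|Z) = 0.9544
H(X,Y,Z) = 2.5477 → H(X,Y|Z) = 1.6294

I(X;Y|Z) = 0.9544 + 0.9544 - 1.6294 = 0.2794 bits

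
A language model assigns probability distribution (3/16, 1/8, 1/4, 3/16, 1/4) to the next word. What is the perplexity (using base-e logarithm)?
4.8589

Perplexity is e^H (or exp(H) for natural log).

First, H = -Σ p log p = 1.5808 nats
Perplexity = e^1.5808 = 4.8589

Interpretation: The model's uncertainty is equivalent to choosing uniformly among 4.9 options.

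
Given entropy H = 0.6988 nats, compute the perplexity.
2.0113

Perplexity is e^H (or exp(H) for natural log).

H = 0.6988 nats
Perplexity = e^0.6988 = 2.0113

Interpretation: The model's uncertainty is equivalent to choosing uniformly among 2.0 options.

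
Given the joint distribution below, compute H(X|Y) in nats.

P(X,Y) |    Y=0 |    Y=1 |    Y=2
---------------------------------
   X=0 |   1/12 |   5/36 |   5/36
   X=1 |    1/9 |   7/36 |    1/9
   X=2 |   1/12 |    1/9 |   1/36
1.0408 nats

Using the chain rule: H(X|Y) = H(X,Y) - H(Y)

First, compute H(X,Y) = 2.1129 nats

Marginal P(Y) = (5/18, 4/9, 5/18)
H(Y) = 1.0720 nats

H(X|Y) = H(X,Y) - H(Y) = 2.1129 - 1.0720 = 1.0408 nats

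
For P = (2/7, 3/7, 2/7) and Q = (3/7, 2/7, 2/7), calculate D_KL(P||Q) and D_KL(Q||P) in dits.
D_KL(P||Q) = 0.0252, D_KL(Q||P) = 0.0252

KL divergence is not symmetric: D_KL(P||Q) ≠ D_KL(Q||P) in general.

D_KL(P||Q) = 0.0252 dits
D_KL(Q||P) = 0.0252 dits

In this case they happen to be equal (to 4 decimal places).

This asymmetry is why KL divergence is not a true distance metric.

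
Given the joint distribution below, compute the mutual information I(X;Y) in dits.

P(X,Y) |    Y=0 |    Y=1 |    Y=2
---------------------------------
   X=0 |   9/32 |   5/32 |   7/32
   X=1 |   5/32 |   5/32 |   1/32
0.0206 dits

Mutual information: I(X;Y) = H(X) + H(Y) - H(X,Y)

Marginals:
P(X) = (21/32, 11/32), H(X) = 0.2795 dits
P(Y) = (7/16, 5/16, 1/4), H(Y) = 0.4654 dits

Joint entropy: H(X,Y) = 0.7243 dits

I(X;Y) = 0.2795 + 0.4654 - 0.7243 = 0.0206 dits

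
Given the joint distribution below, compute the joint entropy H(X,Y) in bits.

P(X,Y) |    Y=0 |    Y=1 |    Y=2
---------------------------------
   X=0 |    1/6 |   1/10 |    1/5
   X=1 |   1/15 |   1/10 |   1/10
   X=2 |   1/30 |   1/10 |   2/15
3.0356 bits

Joint entropy is H(X,Y) = -Σ_{x,y} p(x,y) log p(x,y).

Summing over all non-zero entries:
H(X,Y) = -[1/6·log_2(1/6) + 1/10·log_2(1/10) + 1/5·log_2(1/5) + 1/15·log_2(1/15) + 1/10·log_2(1/10) + 1/10·log_2(1/10) + 1/30·log_2(1/30) + 1/10·log_2(1/10) + 2/15·log_2(2/15)]
H(X,Y) = 3.0356 bits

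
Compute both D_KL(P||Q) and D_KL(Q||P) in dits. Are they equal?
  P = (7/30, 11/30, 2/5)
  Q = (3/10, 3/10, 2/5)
D_KL(P||Q) = 0.0065, D_KL(Q||P) = 0.0066

KL divergence is not symmetric: D_KL(P||Q) ≠ D_KL(Q||P) in general.

D_KL(P||Q) = 0.0065 dits
D_KL(Q||P) = 0.0066 dits

No, they are not equal!

This asymmetry is why KL divergence is not a true distance metric.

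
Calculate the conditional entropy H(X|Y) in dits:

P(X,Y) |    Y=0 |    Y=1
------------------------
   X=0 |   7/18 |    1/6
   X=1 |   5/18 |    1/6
0.2970 dits

Using the chain rule: H(X|Y) = H(X,Y) - H(Y)

First, compute H(X,Y) = 0.5734 dits

Marginal P(Y) = (2/3, 1/3)
H(Y) = 0.2764 dits

H(X|Y) = H(X,Y) - H(Y) = 0.5734 - 0.2764 = 0.2970 dits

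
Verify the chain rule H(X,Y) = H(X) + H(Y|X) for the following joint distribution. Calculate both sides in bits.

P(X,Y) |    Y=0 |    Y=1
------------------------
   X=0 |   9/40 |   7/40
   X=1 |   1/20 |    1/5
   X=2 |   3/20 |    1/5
H(X,Y) = 2.4797, H(X) = 1.5589, H(Y|X) = 0.9208 (all in bits)

Chain rule: H(X,Y) = H(X) + H(Y|X)

Left side — joint entropy directly:
H(X,Y) = -Σ p(x,y) log p(x,y) = 2.4797 bits

Right side — compute H(Y|X) from the conditional distributions:
P(X) = (2/5, 1/4, 7/20), so H(X) = 1.5589 bits
H(Y|X) = Σ_x P(X=x) · H(Y|X=x):
  P(Y|X=0) = (9/16, 7/16), H(Y|X=0) = 0.9887, weight P(X=0) = 2/5
  P(Y|X=1) = (1/5, 4/5), H(Y|X=1) = 0.7219, weight P(X=1) = 1/4
  P(Y|X=2) = (3/7, 4/7), H(Y|X=2) = 0.9852, weight P(X=2) = 7/20
H(Y|X) = 0.9208 bits

H(X) + H(Y|X) = 1.5589 + 0.9208 = 2.4797 bits

Both sides equal 2.4797 bits. ✓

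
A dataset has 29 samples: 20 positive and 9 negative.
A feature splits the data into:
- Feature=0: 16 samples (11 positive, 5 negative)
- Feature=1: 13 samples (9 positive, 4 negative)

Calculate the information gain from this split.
0.0000 bits

Information Gain = H(Y) - H(Y|Feature)

Before split:
P(positive) = 20/29 = 0.6897
H(Y) = 0.8936 bits

After split:
Feature=0: H = 0.8960 bits (weight = 16/29)
Feature=1: H = 0.8905 bits (weight = 13/29)
H(Y|Feature) = (16/29)×0.8960 + (13/29)×0.8905 = 0.8936 bits

Information Gain = 0.8936 - 0.8936 = 0.0000 bits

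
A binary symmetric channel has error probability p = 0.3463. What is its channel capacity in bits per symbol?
0.0693 bits

For a binary symmetric channel (BSC) with error probability p:
Capacity C = 1 - H(p) bits per symbol

where H(p) = -p log₂(p) - (1-p) log₂(1-p) is the binary entropy function.

H(0.3463) = 0.9307 bits
C = 1 - 0.9307 = 0.0693 bits per symbol

This means we can reliably transmit up to 0.0693 bits of information per channel use.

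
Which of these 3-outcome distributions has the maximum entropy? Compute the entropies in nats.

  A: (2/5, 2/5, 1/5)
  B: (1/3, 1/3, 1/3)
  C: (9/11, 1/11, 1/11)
B

For a discrete distribution over n outcomes, entropy is maximized by the uniform distribution.

Computing entropies:
H(A) = 1.0549 nats
H(B) = 1.0986 nats
H(C) = 0.6002 nats

The uniform distribution (where all probabilities equal 1/3) achieves the maximum entropy of log_e(3) = 1.0986 nats.

Distribution B has the highest entropy.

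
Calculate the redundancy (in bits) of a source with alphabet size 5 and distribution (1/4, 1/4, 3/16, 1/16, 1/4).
0.1191 bits

Redundancy measures how far a source is from maximum entropy:
R = H_max - H(X)

Maximum entropy for 5 symbols: H_max = log_2(5) = 2.3219 bits
Actual entropy: H(X) = 2.2028 bits
Redundancy: R = 2.3219 - 2.2028 = 0.1191 bits

This redundancy represents potential for compression: the source could be compressed by 0.1191 bits per symbol.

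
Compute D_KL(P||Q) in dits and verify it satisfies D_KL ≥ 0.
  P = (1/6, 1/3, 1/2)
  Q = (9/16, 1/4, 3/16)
0.1666 dits

KL divergence satisfies the Gibbs inequality: D_KL(P||Q) ≥ 0 for all distributions P, Q.

D_KL(P||Q) = Σ p(x) log(p(x)/q(x))
Term by term:
  x=0: 1/6 × log_10[(1/6)/(9/16)] = -0.0880
  x=1: 1/3 × log_10[(1/3)/(1/4)] = 0.0416
  x=2: 1/2 × log_10[(1/2)/(3/16)] = 0.2130
D_KL(P||Q) = 0.1666 dits

D_KL(P||Q) = 0.1666 ≥ 0 ✓

This non-negativity is a fundamental property: relative entropy cannot be negative because it measures how different Q is from P.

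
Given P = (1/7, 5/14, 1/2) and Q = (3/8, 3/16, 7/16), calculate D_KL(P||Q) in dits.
0.0691 dits

KL divergence: D_KL(P||Q) = Σ p(x) log(p(x)/q(x))

Computing term by term:
  x=0: 1/7 × log_10[(1/7)/(3/8)] = 1/7 × -0.4191 = -0.0599
  x=1: 5/14 × log_10[(5/14)/(3/16)] = 5/14 × 0.2798 = 0.0999
  x=2: 1/2 × log_10[(1/2)/(7/16)] = 1/2 × 0.0580 = 0.0290

D_KL(P||Q) = 0.0691 dits

Note: KL divergence is always non-negative and equals 0 iff P = Q.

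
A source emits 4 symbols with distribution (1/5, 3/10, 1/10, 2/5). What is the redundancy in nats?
0.1064 nats

Redundancy measures how far a source is from maximum entropy:
R = H_max - H(X)

Maximum entropy for 4 symbols: H_max = log_e(4) = 1.3863 nats
Actual entropy: H(X) = 1.2799 nats
Redundancy: R = 1.3863 - 1.2799 = 0.1064 nats

This redundancy represents potential for compression: the source could be compressed by 0.1064 nats per symbol.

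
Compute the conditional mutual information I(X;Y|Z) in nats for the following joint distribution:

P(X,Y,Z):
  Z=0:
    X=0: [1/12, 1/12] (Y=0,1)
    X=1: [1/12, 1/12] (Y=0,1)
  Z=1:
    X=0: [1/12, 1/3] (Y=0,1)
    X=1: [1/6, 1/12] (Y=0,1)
0.0734 nats

Conditional mutual information: I(X;Y|Z) = H(X|Z) + H(Y|Z) - H(X,Y|Z)

H(Z) = 0.6365
H(X,Z) = 1.3086 → H(X|Z) = 0.6721
H(Y,Z) = 1.3086 → H(Y|Z) = 0.6721
H(X,Y,Z) = 1.9073 → H(X,Y|Z) = 1.2708

I(X;Y|Z) = 0.6721 + 0.6721 - 1.2708 = 0.0734 nats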